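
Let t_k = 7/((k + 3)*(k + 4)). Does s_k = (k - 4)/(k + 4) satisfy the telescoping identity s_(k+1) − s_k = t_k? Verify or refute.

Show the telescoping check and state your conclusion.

s_(k+1) = (k - 3)/(k + 5)
s_(k+1) − s_k = 8/(k**2 + 9*k + 20)
(s_(k+1) − s_k) − t_k = (k - 11)/(k**3 + 12*k**2 + 47*k + 60)

Invalid: residual (k - 11)/(k**3 + 12*k**2 + 47*k + 60) ≠ 0.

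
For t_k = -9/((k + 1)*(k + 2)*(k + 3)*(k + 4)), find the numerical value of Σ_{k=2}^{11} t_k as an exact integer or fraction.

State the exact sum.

Σ = -89/1820

Step 1: r(k) = (k + 1)/(k + 5).
Factor: A=k + 1; B=k + 5; C=1.
Need (k + 1)·f(k+1) − (k + 4)·f(k) = 1.
Bound: deg f ≤ 3.
Match coefficients ⇒ f(k) = k*(k**2 + 6*k + 11)/18.
R(k) = B(k−1)·f(k)/C(k) = k*(k + 4)*(k**2 + 6*k + 11)/18; s_k = R·t_k = k*(-k**2 - 6*k - 11)/(2*(k + 1)*(k + 2)*(k + 3)).
s_(k+1) − s_k = -9/(k**4 + 10*k**3 + 35*k**2 + 50*k + 24) = t_k.
Sum = s_(12) − s_(2); s_(12) = -227/455, s_(2) = -9/20 ⇒ -89/1820.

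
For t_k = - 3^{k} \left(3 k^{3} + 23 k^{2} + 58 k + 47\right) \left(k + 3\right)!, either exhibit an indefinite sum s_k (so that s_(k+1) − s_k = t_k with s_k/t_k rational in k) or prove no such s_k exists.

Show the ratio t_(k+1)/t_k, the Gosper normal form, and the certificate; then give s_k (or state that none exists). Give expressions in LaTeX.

r(k) = 3*(3*k**4 + 44*k**3 + 241*k**2 + 583*k + 524)/(3*k**3 + 23*k**2 + 58*k + 47) after simplifying.
Normal form (A,B,C) = (3*k + 12, 1, k**3 + 23*k**2/3 + 58*k/3 + 47/3).
Solve (3*k + 12)·f(k+1) − (1)·f(k) = k**3 + 23*k**2/3 + 58*k/3 + 47/3.
d = 2 from the (1,0,3) case.
Solve for f: f(k) = (k + 1)**2/3 (degree 2 ≤ 2).
So s_k = (B(k−1)f/C)·t_k = ((k + 1)**2/(3*k**3 + 23*k**2 + 58*k + 47))·t_k = -3**k*(k + 1)**2*factorial(k + 3).
s_(k+1) − s_k = -3**k*(3*k**3 + 23*k**2 + 58*k + 47)*factorial(k + 3) = t_k.

s_k = - 3^{k} \left(k + 1\right)^{2} \left(k + 3\right)!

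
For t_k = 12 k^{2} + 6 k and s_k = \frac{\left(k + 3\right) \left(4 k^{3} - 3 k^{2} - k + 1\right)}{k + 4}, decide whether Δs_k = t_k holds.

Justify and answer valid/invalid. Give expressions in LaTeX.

s_(k+1) = -(k + 4)*(k - 4*(k + 1)**3 + 3*(k + 1)**2)/(k + 5)
s_(k+1) − s_k = (12*k**4 + 106*k**3 + 237*k**2 + 95*k + 1)/(k**2 + 9*k + 20)
(s_(k+1) − s_k) − t_k = (-8*k**3 - 57*k**2 - 25*k + 1)/(k**2 + 9*k + 20)

Invalid: residual \frac{- 8 k^{3} - 57 k^{2} - 25 k + 1}{k^{2} + 9 k + 20} ≠ 0.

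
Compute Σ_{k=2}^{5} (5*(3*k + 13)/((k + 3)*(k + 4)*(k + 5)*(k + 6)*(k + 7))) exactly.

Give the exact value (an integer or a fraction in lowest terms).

Σ = 227/16632

The ratio is (k + 3)*(3*k + 16)/((k + 8)*(3*k + 13)).
Take A(k)=k + 3, B(k)=k + 8, C(k)=k + 13/3.
Need (k + 3)·f(k+1) − (k + 7)·f(k) = k + 13/3.
Bound: deg f ≤ 4.
Solving with deg f ≤ 4: f(k) = k*(k + 4)*(k**2 + 14*k + 63)/270.
Then R = B(k−1)f/C = k*(k + 4)*(k + 7)*(k**2 + 14*k + 63)/(90*(3*k + 13)), so s_k = R(k)·t_k = k*(k**2 + 14*k + 63)/(18*(k**3 + 14*k**2 + 63*k + 90)).
Verify: 5*(3*k + 13)/(k**5 + 25*k**4 + 245*k**3 + 1175*k**2 + 2754*k + 2520) matches t_k.
Evaluate s at k=6 and k=2: 61/1188 and 19/504; difference 227/16632.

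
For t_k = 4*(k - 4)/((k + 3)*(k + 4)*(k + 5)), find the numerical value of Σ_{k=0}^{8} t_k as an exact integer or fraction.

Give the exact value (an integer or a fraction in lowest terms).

Σ = -5/13

The ratio is (k - 3)*(k + 3)/((k - 4)*(k + 6)).
A = k + 3, B = k + 6, C = k - 4.
Solve (k + 3)·f(k+1) − (k + 5)·f(k) = k - 4.
deg f ≤ 2 (via 1,1,1).
Match coefficients ⇒ f(k) = -k*(k + 31)/24.
Then R = B(k−1)f/C = -k*(k + 5)*(k + 31)/(24*(k - 4)), so s_k = R(k)·t_k = k*(-k - 31)/(6*(k + 3)*(k + 4)).
Δs = 4*(k - 4)/(k**3 + 12*k**2 + 47*k + 60), as required.
Evaluate s at k=9 and k=0: -5/13 and 0; difference -5/13.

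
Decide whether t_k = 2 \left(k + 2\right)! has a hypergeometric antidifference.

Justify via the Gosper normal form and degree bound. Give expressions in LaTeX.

Ratio r(k) = k + 3.
Normal form (A,B,C) = (k + 3, 1, 1).
Key eq: (k + 3)·f(k+1) = (1)·f(k) + (1).
deg f ≤ -1 (via 1,0,0).
d = -1 < 0 ⇒ no nonzero polynomial f; not summable.

No — t_k has no hypergeometric antidifference.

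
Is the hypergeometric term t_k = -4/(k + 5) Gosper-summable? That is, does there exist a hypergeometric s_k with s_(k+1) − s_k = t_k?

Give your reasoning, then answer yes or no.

No. Not Gosper-summable.

Compute t_(k+1)/t_k: get (k + 5)/(k + 6).
Normal form (A,B,C) = (k + 5, k + 6, 1).
Solve (k + 5)·f(k+1) − (k + 5)·f(k) = 1.
d = 0 from the (1,1,0) case.
Write f(k) = c0. Then LHS − RHS = -1, requiring -1 = 0: contradictory. No certificate.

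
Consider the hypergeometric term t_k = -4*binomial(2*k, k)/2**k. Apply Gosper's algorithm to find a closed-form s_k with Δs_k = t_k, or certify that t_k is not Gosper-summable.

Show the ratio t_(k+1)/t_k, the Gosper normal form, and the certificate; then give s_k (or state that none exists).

none — t_k is not Gosper-summable

t_(k+1)/t_k = (2*k + 1)/(k + 1).
So A=2*k + 1 and B=k + 1, with C=1.
Key eq: (2*k + 1)·f(k+1) = (k)·f(k) + (1).
From deg A=1, deg B=1, deg C=0: d=-1.
deg f ≤ -1 is impossible — no certificate.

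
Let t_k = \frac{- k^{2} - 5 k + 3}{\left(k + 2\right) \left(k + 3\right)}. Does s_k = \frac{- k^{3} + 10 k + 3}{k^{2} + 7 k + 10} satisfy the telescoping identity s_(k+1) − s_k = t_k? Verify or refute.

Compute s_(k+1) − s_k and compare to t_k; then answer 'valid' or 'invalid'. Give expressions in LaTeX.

Invalid: residual \frac{4 \left(5 k^{2} + 16 k - 6\right)}{k^{4} + 16 k^{3} + 91 k^{2} + 216 k + 180} ≠ 0.

s_(k+1) = (10*k - (k + 1)**3 + 13)/(7*k + (k + 1)**2 + 17)
s_(k+1) − s_k = (-k**4 - 16*k**3 - 62*k**2 - 53*k + 66)/(k**4 + 16*k**3 + 91*k**2 + 216*k + 180)
(s_(k+1) − s_k) − t_k = 4*(5*k**2 + 16*k - 6)/(k**4 + 16*k**3 + 91*k**2 + 216*k + 180)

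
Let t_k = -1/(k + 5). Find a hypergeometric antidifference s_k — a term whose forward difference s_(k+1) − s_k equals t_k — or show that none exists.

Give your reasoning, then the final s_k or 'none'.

Compute t_(k+1)/t_k: get (k + 5)/(k + 6).
Take A(k)=k + 5, B(k)=k + 6, C(k)=1.
Set up (k + 5)·f(k+1) − (k + 5)·f(k) − (1) = 0.
d = 0 from the (1,1,0) case.
Put f(k) = c0: A·f(k+1) − B(k−1)·f(k) − C = -1; need -1 = 0 — inconsistent ⇒ no f, not summable.

none (Gosper's algorithm certifies no s_k)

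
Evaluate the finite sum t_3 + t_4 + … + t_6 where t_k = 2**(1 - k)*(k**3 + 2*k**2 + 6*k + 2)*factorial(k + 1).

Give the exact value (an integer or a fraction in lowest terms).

Compute t_(k+1)/t_k: get (k**4 + 7*k**3 + 23*k**2 + 37*k + 22)/(2*(k**3 + 2*k**2 + 6*k + 2)).
So A=k/2 + 1 and B=1, with C=k**3 + 2*k**2 + 6*k + 2.
Set up (k/2 + 1)·f(k+1) − (1)·f(k) − (k**3 + 2*k**2 + 6*k + 2) = 0.
d = 2 from the (1,0,3) case.
Solving with deg f ≤ 2: f(k) = 2*(k**2 + 1).
Then R = B(k−1)f/C = 2*(k**2 + 1)/(k**3 + 2*k**2 + 6*k + 2), so s_k = R(k)·t_k = 2**(2 - k)*(k**2 + 1)*factorial(k + 1).
Check: Δs_k = 2**(1 - k)*(k**3 + 2*k**2 + 6*k + 2)*factorial(k + 1). ✓
Evaluate s at k=7 and k=3: 63000 and 120; difference 62880.

Σ = 62880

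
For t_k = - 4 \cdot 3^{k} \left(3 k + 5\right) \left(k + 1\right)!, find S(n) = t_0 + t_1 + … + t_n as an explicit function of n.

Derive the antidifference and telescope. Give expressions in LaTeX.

t_(k+1)/t_k = 3*(k + 2)*(3*k + 8)/(3*k + 5).
A = 3*k + 6, B = 1, C = k + 5/3.
f must satisfy (3*k + 6)·f(k+1) − (1)·f(k) = k + 5/3.
d = 0 from the (1,0,1) case.
Solve for f: f(k) = 1/3 (degree 0 ≤ 0).
R(k) = B(k−1)·f(k)/C(k) = 1/(3*k + 5); s_k = R·t_k = -4*3**k*factorial(k + 1).
Δs = -4*3**k*(3*k + 5)*factorial(k + 1), as required.
Telescope: S(n) = s_(n+1) − s_(0) = -12*3**n*factorial(n + 2) − (-4) = -12*3**n*factorial(n + 2) + 4.

S(n) = - 12 \cdot 3^{n} \left(n + 2\right)! + 4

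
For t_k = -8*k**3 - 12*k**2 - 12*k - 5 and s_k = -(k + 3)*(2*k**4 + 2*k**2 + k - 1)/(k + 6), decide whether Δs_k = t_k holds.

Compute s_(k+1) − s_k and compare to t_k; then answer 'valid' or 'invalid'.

s_(k+1) = -(k + 4)*(k + 2*(k + 1)**4 + 2*(k + 1)**2)/(k + 7)
s_(k+1) − s_k = (-8*k**5 - 98*k**4 - 324*k**3 - 419*k**2 - 341*k - 117)/(k**2 + 13*k + 42)
(s_(k+1) − s_k) − t_k = 3*(6*k**4 + 60*k**3 + 82*k**2 + 76*k + 31)/(k**2 + 13*k + 42)

Invalid: residual 3*(6*k**4 + 60*k**3 + 82*k**2 + 76*k + 31)/(k**2 + 13*k + 42) ≠ 0.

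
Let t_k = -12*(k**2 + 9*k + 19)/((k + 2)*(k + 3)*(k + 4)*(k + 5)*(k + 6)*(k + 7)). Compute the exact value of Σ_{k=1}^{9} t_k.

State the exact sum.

Compute t_(k+1)/t_k: get (k + 2)*(9*k + (k + 1)**2 + 28)/((k + 8)*(k**2 + 9*k + 19)).
So A=k + 2 and B=k + 8, with C=k**2 + 9*k + 19.
f must satisfy (k + 2)·f(k+1) − (k + 7)·f(k) = k**2 + 9*k + 19.
Bound: deg f ≤ 5.
Coefficient equations give f(k) = k*(k + 3)*(k + 5)*(k**2 + 12*k + 44)/144.
Get s_k = R·t_k = k*(-k**2 - 12*k - 44)/(12*(k**3 + 12*k**2 + 44*k + 48)) with R(k) = B(k−1)f(k)/C(k) = k*(k + 3)*(k + 5)*(k + 7)*(k**2 + 12*k + 44)/(144*(k**2 + 9*k + 19)).
Δs = 12*(-k**2 - 9*k - 19)/(k**6 + 27*k**5 + 295*k**4 + 1665*k**3 + 5104*k**2 + 8028*k + 5040), as required.
Sum = s_(10) − s_(1); s_(10) = -55/672, s_(1) = -19/420 ⇒ -41/1120.

Σ = -41/1120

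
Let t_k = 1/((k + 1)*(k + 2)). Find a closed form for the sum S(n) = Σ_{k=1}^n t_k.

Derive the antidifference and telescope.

Step 1: r(k) = (k + 1)/(k + 3).
Normal form (A,B,C) = (k + 1, k + 3, 1).
Solve (k + 1)·f(k+1) − (k + 2)·f(k) = 1.
d = 1 from the (1,1,0) case.
Coefficient equations give f(k) = k.
Then R = B(k−1)f/C = k*(k + 2), so s_k = R(k)·t_k = k/(k + 1).
Verify: 1/(k**2 + 3*k + 2) matches t_k.
Evaluate: s_(n+1) = (n + 1)/(n + 2); subtract s_(1) = 1/2 ⇒ S(n) = n/(2*(n + 2)).

S(n) = n/(2*(n + 2))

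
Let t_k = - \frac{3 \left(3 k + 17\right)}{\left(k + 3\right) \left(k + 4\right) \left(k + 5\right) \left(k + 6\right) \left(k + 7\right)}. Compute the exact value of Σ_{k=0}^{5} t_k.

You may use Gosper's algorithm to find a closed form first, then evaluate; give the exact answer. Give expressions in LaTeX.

Σ = -7/180

t_(k+1)/t_k = (k + 3)*(3*k + 20)/((k + 8)*(3*k + 17)).
So A=k + 3 and B=k + 8, with C=k + 17/3.
f must satisfy (k + 3)·f(k+1) − (k + 7)·f(k) = k + 17/3.
deg f ≤ 4 (via 1,1,1).
Match coefficients ⇒ f(k) = k*(k + 5)*(k**2 + 13*k + 54)/216.
Get s_k = R·t_k = k*(-k**2 - 13*k - 54)/(24*(k**3 + 13*k**2 + 54*k + 72)) with R(k) = B(k−1)f(k)/C(k) = k*(k + 5)*(k + 7)*(k**2 + 13*k + 54)/(72*(3*k + 17)).
s_(k+1) − s_k = 3*(-3*k - 17)/(k**5 + 25*k**4 + 245*k**3 + 1175*k**2 + 2754*k + 2520) = t_k.
Sum = s_(6) − s_(0); s_(6) = -7/180, s_(0) = 0 ⇒ -7/180.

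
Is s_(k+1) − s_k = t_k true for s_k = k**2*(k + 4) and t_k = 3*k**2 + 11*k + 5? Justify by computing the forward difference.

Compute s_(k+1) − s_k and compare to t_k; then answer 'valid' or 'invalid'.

Valid: the claim telescopes to t_k.

s_(k+1) = (k + 1)**2*(k + 5)
s_(k+1) − s_k = 3*k**2 + 11*k + 5
(s_(k+1) − s_k) − t_k = 0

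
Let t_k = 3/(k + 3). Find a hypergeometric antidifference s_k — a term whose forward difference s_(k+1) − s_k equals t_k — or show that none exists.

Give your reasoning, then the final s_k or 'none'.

Compute t_(k+1)/t_k: get (k + 3)/(k + 4).
Gosper form: A/B · C(k+1)/C(k) with A=k + 3, B=k + 4, C=1.
Key eq: (k + 3)·f(k+1) = (k + 3)·f(k) + (1).
d = 0 from the (1,1,0) case.
Put f(k) = c0: A·f(k+1) − B(k−1)·f(k) − C = -1; need -1 = 0 — inconsistent ⇒ no f, not summable.

no hypergeometric antidifference exists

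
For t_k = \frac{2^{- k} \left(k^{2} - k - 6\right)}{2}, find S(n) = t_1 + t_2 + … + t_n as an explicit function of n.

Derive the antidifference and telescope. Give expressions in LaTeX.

Step 1: r(k) = (k**2 + k - 6)/(2*(k**2 - k - 6)).
A = 1/2, B = 1, C = k**2 - k - 6.
Set up (1/2)·f(k+1) − (1)·f(k) − (k**2 - k - 6) = 0.
deg f ≤ 2 (via 0,0,2).
Solving with deg f ≤ 2: f(k) = -2*(k**2 + k - 4).
Get s_k = R·t_k = (-k**2 - k + 4)/2**k with R(k) = B(k−1)f(k)/C(k) = -2*(k**2 + k - 4)/((k - 3)*(k + 2)).
Check: Δs_k = (k**2 - k - 6)/(2*2**k). ✓
Telescope: S(n) = s_(n+1) − s_(1) = 2**(-n - 1)*(-n**2 - 3*n + 2) − (1) = 2**(-n - 1)*(-2**(n + 1) - n**2 - 3*n + 2).

S(n) = 2^{- n - 1} \left(- 2^{n + 1} - n^{2} - 3 n + 2\right)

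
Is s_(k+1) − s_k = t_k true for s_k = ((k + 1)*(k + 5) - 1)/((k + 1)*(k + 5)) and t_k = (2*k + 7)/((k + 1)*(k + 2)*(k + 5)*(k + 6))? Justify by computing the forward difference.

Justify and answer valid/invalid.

Valid: the claim telescopes to t_k.

s_(k+1) = ((k + 2)*(k + 6) - 1)/((k + 2)*(k + 6))
s_(k+1) − s_k = (2*k + 7)/(k**4 + 14*k**3 + 65*k**2 + 112*k + 60)
(s_(k+1) − s_k) − t_k = 0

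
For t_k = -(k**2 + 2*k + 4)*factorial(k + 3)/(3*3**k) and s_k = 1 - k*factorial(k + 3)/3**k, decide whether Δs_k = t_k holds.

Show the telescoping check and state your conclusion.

s_(k+1) = -3**(-k - 1)*(k + 1)*factorial(k + 4) + 1
s_(k+1) − s_k = -(k**2 + 2*k + 4)*factorial(k + 3)/(3*3**k)
(s_(k+1) − s_k) − t_k = 0

valid; difference matches t_k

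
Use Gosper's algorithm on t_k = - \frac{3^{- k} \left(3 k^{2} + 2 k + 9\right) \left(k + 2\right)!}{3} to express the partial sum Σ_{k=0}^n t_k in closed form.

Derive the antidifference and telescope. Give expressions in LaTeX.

t_(k+1)/t_k = (k + 3)*(2*k + 3*(k + 1)**2 + 11)/(3*(3*k**2 + 2*k + 9)).
Gosper form: A/B · C(k+1)/C(k) with A=k/3 + 1, B=1, C=k**2 + 2*k/3 + 3.
Set up (k/3 + 1)·f(k+1) − (1)·f(k) − (k**2 + 2*k/3 + 3) = 0.
deg f ≤ 1 (via 1,0,2).
Solving with deg f ≤ 1: f(k) = 3*k - 1.
R(k) = B(k−1)·f(k)/C(k) = 3*(3*k - 1)/(3*k**2 + 2*k + 9); s_k = R·t_k = -(3*k - 1)*factorial(k + 2)/3**k.
Check: Δs_k = -(3*k**2 + 2*k + 9)*factorial(k + 2)/(3*3**k). ✓
Telescope: S(n) = s_(n+1) − s_(0) = -3**(-n - 1)*(3*n + 2)*factorial(n + 3) − (2) = -2 - n*factorial(n + 3)/3**n - 2*factorial(n + 3)/(3*3**n).

S(n) = -2 - 3^{- n} n \left(n + 3\right)! - \frac{2 \cdot 3^{- n} \left(n + 3\right)!}{3}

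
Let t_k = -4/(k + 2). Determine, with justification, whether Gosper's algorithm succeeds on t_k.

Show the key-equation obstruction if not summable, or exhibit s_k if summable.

No — key equation has no polynomial f.

t_(k+1)/t_k = (k + 2)/(k + 3).
Normal form (A,B,C) = (k + 2, k + 3, 1).
Key eq: (k + 2)·f(k+1) = (k + 2)·f(k) + (1).
d = 0 from the (1,1,0) case.
f = c0 ⇒ A·f(k+1) − B(k−1)·f(k) − C = -1. The system {-1 = 0} is inconsistent; no antidifference.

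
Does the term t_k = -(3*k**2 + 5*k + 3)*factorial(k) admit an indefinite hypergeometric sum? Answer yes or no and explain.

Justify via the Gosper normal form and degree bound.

Compute t_(k+1)/t_k: get (k + 1)*(5*k + 3*(k + 1)**2 + 8)/(3*k**2 + 5*k + 3).
Gosper form: A/B · C(k+1)/C(k) with A=k + 1, B=1, C=k**2 + 5*k/3 + 1.
Solve (k + 1)·f(k+1) − (1)·f(k) = k**2 + 5*k/3 + 1.
deg f ≤ 1 (via 1,0,2).
Match coefficients ⇒ f(k) = (3*k + 2)/3.
Certificate R = B(k−1)f/C = (3*k + 2)/(3*k**2 + 5*k + 3) gives s_k = -(3*k + 2)*factorial(k).
Verify: -(3*k**2 + 5*k + 3)*factorial(k) matches t_k.

Yes. s_k = -(3*k + 2)*factorial(k).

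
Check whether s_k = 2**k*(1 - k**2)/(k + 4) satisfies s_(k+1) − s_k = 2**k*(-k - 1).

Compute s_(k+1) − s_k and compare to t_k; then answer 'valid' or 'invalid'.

Invalid: residual 3*2**k*(k**2 + 4*k + 5)/(k**2 + 9*k + 20) ≠ 0.

s_(k+1) = 2**(k + 1)*(1 - (k + 1)**2)/(k + 5)
s_(k+1) − s_k = 2**k*(-k**3 - 7*k**2 - 17*k - 5)/(k**2 + 9*k + 20)
(s_(k+1) − s_k) − t_k = 3*2**k*(k**2 + 4*k + 5)/(k**2 + 9*k + 20)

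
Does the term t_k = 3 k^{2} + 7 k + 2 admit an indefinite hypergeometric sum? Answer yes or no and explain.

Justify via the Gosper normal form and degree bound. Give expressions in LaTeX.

Yes. s_k = k \left(k^{2} + 2 k - 1\right).

The ratio is (3*k**2 + 13*k + 12)/(3*k**2 + 7*k + 2).
Factor: A=1; B=1; C=k**2 + 7*k/3 + 2/3.
Need (1)·f(k+1) − (1)·f(k) = k**2 + 7*k/3 + 2/3.
Degrees (0,0,2) ⇒ d ≤ 3.
A polynomial solution: f(k) = k*(k**2 + 2*k - 1)/3.
Then R = B(k−1)f/C = k*(k**2 + 2*k - 1)/((k + 2)*(3*k + 1)), so s_k = R(k)·t_k = k*(k**2 + 2*k - 1).
s_(k+1) − s_k = 3*k**2 + 7*k + 2 = t_k.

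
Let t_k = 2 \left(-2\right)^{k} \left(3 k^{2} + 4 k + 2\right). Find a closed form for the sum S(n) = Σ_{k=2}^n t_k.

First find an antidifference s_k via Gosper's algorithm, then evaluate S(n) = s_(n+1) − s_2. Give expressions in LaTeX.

Compute t_(k+1)/t_k: get 2*(-3*k**2 - 10*k - 9)/(3*k**2 + 4*k + 2).
Take A(k)=-2, B(k)=1, C(k)=k**2 + 4*k/3 + 2/3.
Solve (-2)·f(k+1) − (1)·f(k) = k**2 + 4*k/3 + 2/3.
Bound: deg f ≤ 2.
Match coefficients ⇒ f(k) = -k**2/3.
Then R = B(k−1)f/C = -k**2/(3*k**2 + 4*k + 2), so s_k = R(k)·t_k = (-2)**(k + 1)*k**2.
Δs = 2*(-2)**k*(k**2 + 2*(k + 1)**2), as required.
s_(n+1) = (-2)**(n + 2)*(n**2 + 2*n + 1) and s_(2) = -32, so S(n) = 4*(-2)**n*n**2 + 8*(-2)**n*n + 4*(-2)**n + 32.

S(n) = 4 \left(-2\right)^{n} n^{2} + 8 \left(-2\right)^{n} n + 4 \left(-2\right)^{n} + 32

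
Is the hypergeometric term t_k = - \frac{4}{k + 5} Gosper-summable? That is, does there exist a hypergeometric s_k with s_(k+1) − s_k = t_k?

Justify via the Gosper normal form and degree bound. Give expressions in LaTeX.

No — the linear system for f has no solution.

Step 1: r(k) = (k + 5)/(k + 6).
A = k + 5, B = k + 6, C = 1.
Set up (k + 5)·f(k+1) − (k + 5)·f(k) − (1) = 0.
Bound: deg f ≤ 0.
f = c0 ⇒ A·f(k+1) − B(k−1)·f(k) − C = -1. The system {-1 = 0} is inconsistent; no antidifference.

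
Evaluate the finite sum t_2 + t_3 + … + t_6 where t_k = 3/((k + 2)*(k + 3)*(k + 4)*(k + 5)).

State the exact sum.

Σ = 29/3960

Ratio r(k) = (k + 2)/(k + 6).
So A=k + 2 and B=k + 6, with C=1.
f must satisfy (k + 2)·f(k+1) − (k + 5)·f(k) = 1.
d = 3 from the (1,1,0) case.
Solving with deg f ≤ 3: f(k) = k*(k**2 + 9*k + 26)/72.
Get s_k = R·t_k = k*(k**2 + 9*k + 26)/(24*(k + 2)*(k + 3)*(k + 4)) with R(k) = B(k−1)f(k)/C(k) = k*(k + 5)*(k**2 + 9*k + 26)/72.
s_(k+1) − s_k = 3/(k**4 + 14*k**3 + 71*k**2 + 154*k + 120) = t_k.
Sum = s_(7) − s_(2); s_(7) = 161/3960, s_(2) = 1/30 ⇒ 29/3960.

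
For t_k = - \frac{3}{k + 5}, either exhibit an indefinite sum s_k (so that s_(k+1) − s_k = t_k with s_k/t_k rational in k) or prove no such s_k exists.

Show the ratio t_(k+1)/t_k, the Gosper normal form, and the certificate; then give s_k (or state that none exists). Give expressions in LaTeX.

not Gosper-summable; s_k does not exist

Step 1: r(k) = (k + 5)/(k + 6).
Gosper form: A/B · C(k+1)/C(k) with A=k + 5, B=k + 6, C=1.
Set up (k + 5)·f(k+1) − (k + 5)·f(k) − (1) = 0.
Degrees (1,1,0) ⇒ d ≤ 0.
Generic f = c0 gives residual -1; -1 = 0 cannot hold, so t_k is not Gosper-summable.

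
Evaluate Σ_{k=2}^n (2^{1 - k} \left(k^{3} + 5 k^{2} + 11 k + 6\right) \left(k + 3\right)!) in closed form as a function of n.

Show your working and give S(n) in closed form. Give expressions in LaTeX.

S(n) = -600 + 2 \cdot 2^{- n} n^{2} \left(n + 4\right)! + 6 \cdot 2^{- n} n \left(n + 4\right)! + 2 \cdot 2^{- n} \left(n + 4\right)!

Ratio r(k) = (k**4 + 12*k**3 + 56*k**2 + 119*k + 92)/(2*(k**3 + 5*k**2 + 11*k + 6)).
Normal form (A,B,C) = (k/2 + 2, 1, k**3 + 5*k**2 + 11*k + 6).
Solve (k/2 + 2)·f(k+1) − (1)·f(k) = k**3 + 5*k**2 + 11*k + 6.
deg f ≤ 2 (via 1,0,3).
Solving with deg f ≤ 2: f(k) = 2*(k**2 + k - 1).
Certificate R = B(k−1)f/C = 2*(k**2 + k - 1)/(k**3 + 5*k**2 + 11*k + 6) gives s_k = 2**(2 - k)*(k**2 + k - 1)*factorial(k + 3).
Verify: 2**(1 - k)*(k**3 + 5*k**2 + 11*k + 6)*factorial(k + 3) matches t_k.
Telescope: S(n) = s_(n+1) − s_(2) = 2**(1 - n)*(n**2 + 3*n + 1)*factorial(n + 4) − (600) = -600 + 2*n**2*factorial(n + 4)/2**n + 6*n*factorial(n + 4)/2**n + 2*factorial(n + 4)/2**n.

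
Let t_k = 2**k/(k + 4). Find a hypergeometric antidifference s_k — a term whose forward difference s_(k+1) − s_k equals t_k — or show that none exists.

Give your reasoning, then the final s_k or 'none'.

Ratio r(k) = 2*(k + 4)/(k + 5).
A = 2*k + 8, B = k + 5, C = 1.
Key eq: (2*k + 8)·f(k+1) = (k + 4)·f(k) + (1).
From deg A=1, deg B=1, deg C=0: d=-1.
d = -1 < 0 ⇒ no nonzero polynomial f; not summable.

none (Gosper's algorithm certifies no s_k)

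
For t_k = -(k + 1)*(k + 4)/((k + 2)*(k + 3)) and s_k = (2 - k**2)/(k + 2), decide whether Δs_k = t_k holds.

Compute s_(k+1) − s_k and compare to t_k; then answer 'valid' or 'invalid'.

s_(k+1) = (2 - (k + 1)**2)/(k + 3)
s_(k+1) − s_k = (-k**2 - 5*k - 4)/(k**2 + 5*k + 6)
(s_(k+1) − s_k) − t_k = 0

valid (s_(k+1) − s_k reduces to t_k)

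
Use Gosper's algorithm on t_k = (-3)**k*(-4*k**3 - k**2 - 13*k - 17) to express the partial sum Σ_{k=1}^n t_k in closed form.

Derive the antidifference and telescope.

S(n) = -3*(-3)**n*n**3 - 3*(-3)**n*n**2 - 9*(-3)**n*n - 15*(-3)**n + 15

Step 1: r(k) = 3*(-4*k**3 - 13*k**2 - 27*k - 35)/(4*k**3 + k**2 + 13*k + 17).
So A=-3 and B=1, with C=k**3 + k**2/4 + 13*k/4 + 17/4.
Solve (-3)·f(k+1) − (1)·f(k) = k**3 + k**2/4 + 13*k/4 + 17/4.
Degrees (0,0,3) ⇒ d ≤ 3.
A polynomial solution: f(k) = -(k**3 - 2*k**2 + 4*k + 2)/4.
Get s_k = R·t_k = (-3)**k*(k**3 - 2*k**2 + 4*k + 2) with R(k) = B(k−1)f(k)/C(k) = -(k**3 - 2*k**2 + 4*k + 2)/(4*k**3 + k**2 + 13*k + 17).
Check: Δs_k = (-3)**k*(-4*k**3 - k**2 - 13*k - 17). ✓
Telescope: S(n) = s_(n+1) − s_(1) = (-3)**(n + 1)*(n**3 + n**2 + 3*n + 5) − (-15) = -3*(-3)**n*n**3 - 3*(-3)**n*n**2 - 9*(-3)**n*n - 15*(-3)**n + 15.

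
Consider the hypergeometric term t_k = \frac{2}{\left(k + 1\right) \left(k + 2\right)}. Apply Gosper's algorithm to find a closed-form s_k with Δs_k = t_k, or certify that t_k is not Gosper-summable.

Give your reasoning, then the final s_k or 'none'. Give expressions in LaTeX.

s_k = \frac{2 k}{k + 1}

Step 1: r(k) = (k + 1)/(k + 3).
So A=k + 1 and B=k + 3, with C=1.
Set up (k + 1)·f(k+1) − (k + 2)·f(k) − (1) = 0.
Degrees (1,1,0) ⇒ d ≤ 1.
Match coefficients ⇒ f(k) = k.
Then R = B(k−1)f/C = k*(k + 2), so s_k = R(k)·t_k = 2*k/(k + 1).
Δs = 2/(k**2 + 3*k + 2), as required.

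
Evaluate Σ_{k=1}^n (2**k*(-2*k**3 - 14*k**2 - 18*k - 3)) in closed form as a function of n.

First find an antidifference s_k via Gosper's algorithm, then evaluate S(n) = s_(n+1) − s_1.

Compute t_(k+1)/t_k: get 2*(2*k**3 + 20*k**2 + 52*k + 37)/(2*k**3 + 14*k**2 + 18*k + 3).
So A=2 and B=1, with C=k**3 + 7*k**2 + 9*k + 3/2.
Need (2)·f(k+1) − (1)·f(k) = k**3 + 7*k**2 + 9*k + 3/2.
From deg A=0, deg B=0, deg C=3: d=3.
A polynomial solution: f(k) = (2*k**3 + 2*k**2 - 2*k - 1)/2.
So s_k = (B(k−1)f/C)·t_k = ((2*k**3 + 2*k**2 - 2*k - 1)/(2*k**3 + 14*k**2 + 18*k + 3))·t_k = 2**k*(-2*k**3 - 2*k**2 + 2*k + 1).
Check: Δs_k = 2**k*(-2*k**3 - 14*k**2 - 18*k - 3). ✓
Telescope: S(n) = s_(n+1) − s_(1) = 2**(n + 1)*(-2*n**3 - 8*n**2 - 8*n - 1) − (-2) = -4*2**n*n**3 - 16*2**n*n**2 - 16*2**n*n - 2*2**n + 2.

S(n) = -4*2**n*n**3 - 16*2**n*n**2 - 16*2**n*n - 2*2**n + 2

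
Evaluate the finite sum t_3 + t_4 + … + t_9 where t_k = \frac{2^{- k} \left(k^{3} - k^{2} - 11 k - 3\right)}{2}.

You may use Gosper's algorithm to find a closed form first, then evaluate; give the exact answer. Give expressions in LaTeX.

Σ = 639/256

Ratio r(k) = (k**3/2 + k**2 - 5*k - 7)/(k**3 - k**2 - 11*k - 3).
So A=1/2 and B=1, with C=k**3 - k**2 - 11*k - 3.
Solve (1/2)·f(k+1) − (1)·f(k) = k**3 - k**2 - 11*k - 3.
From deg A=0, deg B=0, deg C=3: d=3.
Solve for f: f(k) = -2*(k**3 + 2*k**2 - 4*k - 4) (degree 3 ≤ 3).
So s_k = (B(k−1)f/C)·t_k = (-2*(k**3 + 2*k**2 - 4*k - 4)/(k**3 - k**2 - 11*k - 3))·t_k = (-k**3 - 2*k**2 + 4*k + 4)/2**k.
s_(k+1) − s_k = (k**3 - k**2 - 11*k - 3)/(2*2**k) = t_k.
Σ_(k=3)^(9) t_k = s_(10) − s_(3) = -289/256 − (-29/8) = 639/256.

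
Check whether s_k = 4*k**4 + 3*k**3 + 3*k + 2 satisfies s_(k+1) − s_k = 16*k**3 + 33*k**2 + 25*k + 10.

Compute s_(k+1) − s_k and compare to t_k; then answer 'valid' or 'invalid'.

s_(k+1) = 3*k + 4*(k + 1)**4 + 3*(k + 1)**3 + 5
s_(k+1) − s_k = 16*k**3 + 33*k**2 + 25*k + 10
(s_(k+1) − s_k) − t_k = 0

Valid: the claim telescopes to t_k.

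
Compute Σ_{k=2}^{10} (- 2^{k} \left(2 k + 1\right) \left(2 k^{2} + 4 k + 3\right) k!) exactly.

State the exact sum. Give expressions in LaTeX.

The ratio is 2*(4*k**4 + 26*k**3 + 64*k**2 + 69*k + 27)/(4*k**3 + 10*k**2 + 10*k + 3).
So A=2*k + 2 and B=1, with C=k**3 + 5*k**2/2 + 5*k/2 + 3/4.
Solve (2*k + 2)·f(k+1) − (1)·f(k) = k**3 + 5*k**2/2 + 5*k/2 + 3/4.
Degrees (1,0,3) ⇒ d ≤ 2.
Solve for f: f(k) = (2*k**2 - 1)/4 (degree 2 ≤ 2).
Certificate R = B(k−1)f/C = (2*k**2 - 1)/((2*k + 1)*(2*k**2 + 4*k + 3)) gives s_k = -2**k*(2*k**2 - 1)*factorial(k).
s_(k+1) − s_k = -2**k*(2*k + 1)*(2*k**2 + 4*k + 3)*factorial(k) = t_k.
Evaluate s at k=11 and k=2: -19701655142400 and -56; difference -19701655142344.

Σ = -19701655142344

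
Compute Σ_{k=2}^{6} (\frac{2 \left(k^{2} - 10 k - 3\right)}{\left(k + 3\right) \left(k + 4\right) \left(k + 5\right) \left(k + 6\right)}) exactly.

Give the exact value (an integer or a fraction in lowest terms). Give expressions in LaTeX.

Step 1: r(k) = (k + 3)*(10*k - (k + 1)**2 + 13)/((k + 7)*(-k**2 + 10*k + 3)).
Factor: A=k + 3; B=k + 7; C=k**2 - 10*k - 3.
Need (k + 3)·f(k+1) − (k + 6)·f(k) = k**2 - 10*k - 3.
deg f ≤ 3 (via 1,1,2).
A polynomial solution: f(k) = -k*(k**2 + 52*k - 13)/40.
Certificate R = B(k−1)f/C = -k*(k + 6)*(k**2 + 52*k - 13)/(40*(k**2 - 10*k - 3)) gives s_k = k*(-k**2 - 52*k + 13)/(20*(k + 3)*(k + 4)*(k + 5)).
s_(k+1) − s_k = 2*(k**2 - 10*k - 3)/(k**4 + 18*k**3 + 119*k**2 + 342*k + 360) = t_k.
Telescoping: Σ = s_(7) − s_(2) = -7/66 − (-19/420) = -281/4620.

Σ = -281/4620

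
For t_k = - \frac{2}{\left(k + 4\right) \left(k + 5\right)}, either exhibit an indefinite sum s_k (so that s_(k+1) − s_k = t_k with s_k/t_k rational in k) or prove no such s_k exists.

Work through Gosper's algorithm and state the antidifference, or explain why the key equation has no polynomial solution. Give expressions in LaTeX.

The ratio is (k + 4)/(k + 6).
Normal form (A,B,C) = (k + 4, k + 6, 1).
Key eq: (k + 4)·f(k+1) = (k + 5)·f(k) + (1).
Degrees (1,1,0) ⇒ d ≤ 1.
Solving with deg f ≤ 1: f(k) = k/4.
R(k) = B(k−1)·f(k)/C(k) = k*(k + 5)/4; s_k = R·t_k = -k/(2*k + 8).
Check: Δs_k = -2/(k**2 + 9*k + 20). ✓

s_k = - \frac{k}{2 k + 8}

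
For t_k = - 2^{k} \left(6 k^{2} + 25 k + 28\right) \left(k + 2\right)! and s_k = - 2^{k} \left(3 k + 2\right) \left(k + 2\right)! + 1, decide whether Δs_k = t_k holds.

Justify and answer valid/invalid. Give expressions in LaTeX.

s_(k+1) = -2**(k + 1)*(3*k + 5)*factorial(k + 3) + 1
s_(k+1) − s_k = -2**k*(6*k**2 + 25*k + 28)*factorial(k + 2)
(s_(k+1) − s_k) − t_k = 0

Valid: the claim telescopes to t_k.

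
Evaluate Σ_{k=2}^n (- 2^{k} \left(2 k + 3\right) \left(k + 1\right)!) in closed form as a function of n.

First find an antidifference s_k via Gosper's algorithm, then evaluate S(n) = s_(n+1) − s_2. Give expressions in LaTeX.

Compute t_(k+1)/t_k: get 2*(k + 2)*(2*k + 5)/(2*k + 3).
Take A(k)=2*k + 4, B(k)=1, C(k)=k + 3/2.
f must satisfy (2*k + 4)·f(k+1) − (1)·f(k) = k + 3/2.
Bound: deg f ≤ 0.
Solving with deg f ≤ 0: f(k) = 1/2.
R(k) = B(k−1)·f(k)/C(k) = 1/(2*k + 3); s_k = R·t_k = -2**k*factorial(k + 1).
Verify: -2**k*(2*k + 3)*factorial(k + 1) matches t_k.
s_(n+1) = -2**(n + 1)*factorial(n + 2) and s_(2) = -24, so S(n) = -2*2**n*factorial(n + 2) + 24.

S(n) = - 2 \cdot 2^{n} \left(n + 2\right)! + 24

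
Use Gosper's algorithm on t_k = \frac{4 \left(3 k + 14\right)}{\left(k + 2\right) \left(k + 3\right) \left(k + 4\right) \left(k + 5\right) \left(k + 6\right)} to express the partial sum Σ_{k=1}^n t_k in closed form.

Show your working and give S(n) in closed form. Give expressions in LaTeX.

Compute t_(k+1)/t_k: get (k + 2)*(3*k + 17)/((k + 7)*(3*k + 14)).
Normal form (A,B,C) = (k + 2, k + 7, k + 14/3).
Key eq: (k + 2)·f(k+1) = (k + 6)·f(k) + (k + 14/3).
d = 4 from the (1,1,1) case.
Solve for f: f(k) = k*(k + 4)*(k**2 + 10*k + 31)/90 (degree 4 ≤ 4).
So s_k = (B(k−1)f/C)·t_k = (k*(k + 4)*(k + 6)*(k**2 + 10*k + 31)/(30*(3*k + 14)))·t_k = 2*k*(k**2 + 10*k + 31)/(15*(k**3 + 10*k**2 + 31*k + 30)).
Check: Δs_k = 4*(3*k + 14)/(k**5 + 20*k**4 + 155*k**3 + 580*k**2 + 1044*k + 720). ✓
Evaluate: s_(n+1) = 2*(n**3 + 13*n**2 + 54*n + 42)/(15*(n**3 + 13*n**2 + 54*n + 72)); subtract s_(1) = 7/90 ⇒ S(n) = n*(n**2 + 13*n + 54)/(18*(n**3 + 13*n**2 + 54*n + 72)).

S(n) = \frac{n \left(n^{2} + 13 n + 54\right)}{18 \left(n^{3} + 13 n^{2} + 54 n + 72\right)}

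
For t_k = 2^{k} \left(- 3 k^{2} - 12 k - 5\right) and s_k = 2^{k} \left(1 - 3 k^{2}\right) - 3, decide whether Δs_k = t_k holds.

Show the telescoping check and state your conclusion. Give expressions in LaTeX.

s_(k+1) = 2**(k + 1)*(1 - 3*(k + 1)**2) - 3
s_(k+1) − s_k = 2**k*(-3*k**2 - 12*k - 5)
(s_(k+1) − s_k) − t_k = 0

Valid — Δs_k = t_k.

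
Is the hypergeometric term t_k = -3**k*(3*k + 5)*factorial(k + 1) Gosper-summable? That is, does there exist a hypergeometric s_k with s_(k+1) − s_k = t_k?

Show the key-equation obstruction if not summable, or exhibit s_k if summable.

Yes. s_k = -3**k*factorial(k + 1).

t_(k+1)/t_k = 3*(k + 2)*(3*k + 8)/(3*k + 5).
Gosper form: A/B · C(k+1)/C(k) with A=3*k + 6, B=1, C=k + 5/3.
Solve (3*k + 6)·f(k+1) − (1)·f(k) = k + 5/3.
Bound: deg f ≤ 0.
A polynomial solution: f(k) = 1/3.
R(k) = B(k−1)·f(k)/C(k) = 1/(3*k + 5); s_k = R·t_k = -3**k*factorial(k + 1).
Check: Δs_k = -3**k*(3*k + 5)*factorial(k + 1). ✓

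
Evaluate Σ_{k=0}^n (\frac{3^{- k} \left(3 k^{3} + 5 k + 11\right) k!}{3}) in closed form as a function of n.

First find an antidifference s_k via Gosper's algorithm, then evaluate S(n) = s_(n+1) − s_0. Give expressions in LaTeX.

S(n) = \frac{3^{- n} \left(12 \cdot 3^{n} + 3 n^{3} n! + 9 n^{2} n! + 5 n n! - n!\right)}{3}

Step 1: r(k) = (k + 1)*(5*k + 3*(k + 1)**3 + 16)/(3*(3*k**3 + 5*k + 11)).
Normal form (A,B,C) = (k/3 + 1/3, 1, k**3 + 5*k/3 + 11/3).
Solve (k/3 + 1/3)·f(k+1) − (1)·f(k) = k**3 + 5*k/3 + 11/3.
From deg A=1, deg B=0, deg C=3: d=2.
Match coefficients ⇒ f(k) = 3*k**2 - 4.
So s_k = (B(k−1)f/C)·t_k = (3*(3*k**2 - 4)/(3*k**3 + 5*k + 11))·t_k = (3*k**2 - 4)*factorial(k)/3**k.
Δs = (3*k**3 + 5*k + 11)*factorial(k)/(3*3**k), as required.
s_(n+1) = 3**(-n - 1)*(3*n**2 + 6*n - 1)*factorial(n + 1) and s_(0) = -4, so S(n) = (12*3**n + 3*n**3*factorial(n) + 9*n**2*factorial(n) + 5*n*factorial(n) - factorial(n))/(3*3**n).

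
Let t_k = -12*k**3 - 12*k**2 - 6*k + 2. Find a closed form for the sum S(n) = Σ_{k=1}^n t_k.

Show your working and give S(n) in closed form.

Step 1: r(k) = (6*k**3 + 24*k**2 + 33*k + 14)/(6*k**3 + 6*k**2 + 3*k - 1).
Take A(k)=1, B(k)=1, C(k)=k**3 + k**2 + k/2 - 1/6.
Need (1)·f(k+1) − (1)·f(k) = k**3 + k**2 + k/2 - 1/6.
d = 4 from the (0,0,3) case.
Solving with deg f ≤ 4: f(k) = k*(3*k**3 - 2*k**2 - 3)/12.
Certificate R = B(k−1)f/C = k*(3*k**3 - 2*k**2 - 3)/(2*(6*k**3 + 6*k**2 + 3*k - 1)) gives s_k = k*(-3*k**3 + 2*k**2 + 3).
Verify: -12*k**3 - 12*k**2 - 6*k + 2 matches t_k.
s_(n+1) = -3*n**4 - 10*n**3 - 12*n**2 - 3*n + 2 and s_(1) = 2, so S(n) = n*(-3*n**3 - 10*n**2 - 12*n - 3).

S(n) = n*(-3*n**3 - 10*n**2 - 12*n - 3)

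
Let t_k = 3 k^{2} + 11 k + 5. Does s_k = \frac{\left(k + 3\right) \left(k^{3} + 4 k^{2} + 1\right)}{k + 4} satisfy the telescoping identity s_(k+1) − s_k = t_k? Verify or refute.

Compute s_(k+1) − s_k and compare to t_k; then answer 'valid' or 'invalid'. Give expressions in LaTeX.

Invalid: residual \frac{- 2 k^{3} - 19 k^{2} - 49 k - 19}{k^{2} + 9 k + 20} ≠ 0.

s_(k+1) = (k + 4)*((k + 1)**3 + 4*(k + 1)**2 + 1)/(k + 5)
s_(k+1) − s_k = (3*k**4 + 36*k**3 + 145*k**2 + 216*k + 81)/(k**2 + 9*k + 20)
(s_(k+1) − s_k) − t_k = (-2*k**3 - 19*k**2 - 49*k - 19)/(k**2 + 9*k + 20)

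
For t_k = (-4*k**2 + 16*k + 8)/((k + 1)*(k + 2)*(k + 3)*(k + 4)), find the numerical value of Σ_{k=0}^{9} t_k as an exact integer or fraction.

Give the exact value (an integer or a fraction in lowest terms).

Σ = 475/858

The ratio is (k**3 - k**2 - 7*k - 5)/(k**3 + k**2 - 22*k - 10).
Factor: A=k + 1; B=k + 5; C=k**2 - 4*k - 2.
f must satisfy (k + 1)·f(k+1) − (k + 4)·f(k) = k**2 - 4*k - 2.
d = 3 from the (1,1,2) case.
A polynomial solution: f(k) = -k*(k**2 + 18*k + 5)/12.
So s_k = (B(k−1)f/C)·t_k = (-k*(k + 4)*(k**2 + 18*k + 5)/(12*(k**2 - 4*k - 2)))·t_k = k*(k**2 + 18*k + 5)/(3*(k + 1)*(k + 2)*(k + 3)).
Verify: 4*(-k**2 + 4*k + 2)/(k**4 + 10*k**3 + 35*k**2 + 50*k + 24) matches t_k.
Telescoping: Σ = s_(10) − s_(0) = 475/858 − (0) = 475/858.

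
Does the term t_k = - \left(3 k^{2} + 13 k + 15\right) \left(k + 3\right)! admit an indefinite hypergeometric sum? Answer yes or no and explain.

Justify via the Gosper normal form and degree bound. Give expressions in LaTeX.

t_(k+1)/t_k = (k + 4)*(13*k + 3*(k + 1)**2 + 28)/(3*k**2 + 13*k + 15).
Take A(k)=k + 4, B(k)=1, C(k)=k**2 + 13*k/3 + 5.
Key eq: (k + 4)·f(k+1) = (1)·f(k) + (k**2 + 13*k/3 + 5).
d = 1 from the (1,0,2) case.
Coefficient equations give f(k) = (3*k + 1)/3.
So s_k = (B(k−1)f/C)·t_k = ((3*k + 1)/(3*k**2 + 13*k + 15))·t_k = -(3*k + 1)*factorial(k + 3).
s_(k+1) − s_k = -(3*k**2 + 13*k + 15)*factorial(k + 3) = t_k.

Yes. s_k = - \left(3 k + 1\right) \left(k + 3\right)!.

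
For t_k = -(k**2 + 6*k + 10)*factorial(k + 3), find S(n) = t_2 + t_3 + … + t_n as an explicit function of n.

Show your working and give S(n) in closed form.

Ratio r(k) = (k + 4)*(6*k + (k + 1)**2 + 16)/(k**2 + 6*k + 10).
Normal form (A,B,C) = (k + 4, 1, k**2 + 6*k + 10).
Key eq: (k + 4)·f(k+1) = (1)·f(k) + (k**2 + 6*k + 10).
deg f ≤ 1 (via 1,0,2).
Match coefficients ⇒ f(k) = k + 2.
Certificate R = B(k−1)f/C = (k + 2)/(k**2 + 6*k + 10) gives s_k = -(k + 2)*factorial(k + 3).
Verify: -(k**2 + 6*k + 10)*factorial(k + 3) matches t_k.
s_(n+1) = -(n + 3)*factorial(n + 4) and s_(2) = -480, so S(n) = -n*factorial(n + 4) - 3*factorial(n + 4) + 480.

S(n) = -n*factorial(n + 4) - 3*factorial(n + 4) + 480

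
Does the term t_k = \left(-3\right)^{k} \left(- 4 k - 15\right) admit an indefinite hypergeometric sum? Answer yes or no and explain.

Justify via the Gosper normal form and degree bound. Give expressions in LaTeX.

Yes. s_k = \left(-3\right)^{k} \left(k + 3\right).

Step 1: r(k) = 3*(-4*k - 19)/(4*k + 15).
A = -3, B = 1, C = k + 15/4.
Set up (-3)·f(k+1) − (1)·f(k) − (k + 15/4) = 0.
From deg A=0, deg B=0, deg C=1: d=1.
Match coefficients ⇒ f(k) = -(k + 3)/4.
So s_k = (B(k−1)f/C)·t_k = (-(k + 3)/(4*k + 15))·t_k = (-3)**k*(k + 3).
s_(k+1) − s_k = (-3)**k*(-4*k - 15) = t_k.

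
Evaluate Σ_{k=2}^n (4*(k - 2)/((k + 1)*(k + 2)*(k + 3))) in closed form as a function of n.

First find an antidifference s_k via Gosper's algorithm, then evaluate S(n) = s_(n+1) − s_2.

S(n) = (n**2 - 3*n + 2)/(2*(n**2 + 5*n + 6))

t_(k+1)/t_k = (k - 1)*(k + 1)/((k - 2)*(k + 4)).
So A=k + 1 and B=k + 4, with C=k - 2.
Solve (k + 1)·f(k+1) − (k + 3)·f(k) = k - 2.
d = 2 from the (1,1,1) case.
A polynomial solution: f(k) = -k*(k + 7)/4.
R(k) = B(k−1)·f(k)/C(k) = -k*(k + 3)*(k + 7)/(4*(k - 2)); s_k = R·t_k = k*(-k - 7)/((k + 1)*(k + 2)).
Δs = 4*(k - 2)/(k**3 + 6*k**2 + 11*k + 6), as required.
Telescope: S(n) = s_(n+1) − s_(2) = (-n**2 - 9*n - 8)/(n**2 + 5*n + 6) − (-3/2) = (n**2 - 3*n + 2)/(2*(n**2 + 5*n + 6)).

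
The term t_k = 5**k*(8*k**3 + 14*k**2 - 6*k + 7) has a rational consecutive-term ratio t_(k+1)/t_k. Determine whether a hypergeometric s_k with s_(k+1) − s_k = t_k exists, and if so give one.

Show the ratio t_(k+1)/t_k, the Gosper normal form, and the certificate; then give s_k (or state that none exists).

Ratio r(k) = 5*(8*k**3 + 38*k**2 + 46*k + 23)/(8*k**3 + 14*k**2 - 6*k + 7).
Take A(k)=5, B(k)=1, C(k)=k**3 + 7*k**2/4 - 3*k/4 + 7/8.
f must satisfy (5)·f(k+1) − (1)·f(k) = k**3 + 7*k**2/4 - 3*k/4 + 7/8.
From deg A=0, deg B=0, deg C=3: d=3.
A polynomial solution: f(k) = (2*k**3 - 4*k**2 + k + 3)/8.
Get s_k = R·t_k = 5**k*(2*k**3 - 4*k**2 + k + 3) with R(k) = B(k−1)f(k)/C(k) = (2*k**3 - 4*k**2 + k + 3)/(8*k**3 + 14*k**2 - 6*k + 7).
Δs = 5**k*(8*k**3 + 14*k**2 - 6*k + 7), as required.

s_k = 5**k*(2*k**3 - 4*k**2 + k + 3)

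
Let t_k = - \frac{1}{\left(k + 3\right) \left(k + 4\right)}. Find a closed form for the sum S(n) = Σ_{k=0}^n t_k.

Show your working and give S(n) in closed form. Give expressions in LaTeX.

Ratio r(k) = (k + 3)/(k + 5).
A = k + 3, B = k + 5, C = 1.
f must satisfy (k + 3)·f(k+1) − (k + 4)·f(k) = 1.
deg f ≤ 1 (via 1,1,0).
Solve for f: f(k) = k/3 (degree 1 ≤ 1).
Then R = B(k−1)f/C = k*(k + 4)/3, so s_k = R(k)·t_k = -k/(3*k + 9).
Verify: -1/(k**2 + 7*k + 12) matches t_k.
Σ_(k=0)^n t_k = s_(n+1) − s_(0) = ((-n - 1)/(3*(n + 4))) − (0), i.e. (-n - 1)/(3*(n + 4)).

S(n) = \frac{- n - 1}{3 \left(n + 4\right)}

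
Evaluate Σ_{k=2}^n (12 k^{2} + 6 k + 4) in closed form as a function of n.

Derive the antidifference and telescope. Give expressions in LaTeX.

Step 1: r(k) = (6*k**2 + 15*k + 11)/(6*k**2 + 3*k + 2).
Take A(k)=1, B(k)=1, C(k)=k**2 + k/2 + 1/3.
Solve (1)·f(k+1) − (1)·f(k) = k**2 + k/2 + 1/3.
d = 3 from the (0,0,2) case.
Coefficient equations give f(k) = k*(4*k**2 - 3*k + 3)/12.
Get s_k = R·t_k = k*(4*k**2 - 3*k + 3) with R(k) = B(k−1)f(k)/C(k) = k*(4*k**2 - 3*k + 3)/(2*(6*k**2 + 3*k + 2)).
Check: Δs_k = 12*k**2 + 6*k + 4. ✓
Evaluate: s_(n+1) = 4*n**3 + 9*n**2 + 9*n + 4; subtract s_(2) = 26 ⇒ S(n) = 4*n**3 + 9*n**2 + 9*n - 22.

S(n) = 4 n^{3} + 9 n^{2} + 9 n - 22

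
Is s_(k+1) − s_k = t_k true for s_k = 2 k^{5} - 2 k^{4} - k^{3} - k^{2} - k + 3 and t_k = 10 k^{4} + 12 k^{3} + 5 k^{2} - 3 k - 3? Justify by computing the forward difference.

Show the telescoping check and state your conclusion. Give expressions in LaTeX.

s_(k+1) = k*(2*k**4 + 8*k**3 + 11*k**2 + 4*k - 4)
s_(k+1) − s_k = 10*k**4 + 12*k**3 + 5*k**2 - 3*k - 3
(s_(k+1) − s_k) − t_k = 0

valid (s_(k+1) − s_k reduces to t_k)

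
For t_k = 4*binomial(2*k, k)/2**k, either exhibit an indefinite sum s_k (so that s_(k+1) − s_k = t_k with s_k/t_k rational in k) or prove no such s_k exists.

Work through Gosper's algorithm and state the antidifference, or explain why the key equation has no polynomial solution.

t_(k+1)/t_k = (2*k + 1)/(k + 1).
A = 2*k + 1, B = k + 1, C = 1.
Key eq: (2*k + 1)·f(k+1) = (k)·f(k) + (1).
From deg A=1, deg B=1, deg C=0: d=-1.
Negative degree bound (-1): no f exists, t_k not Gosper-summable.

none (Gosper's algorithm certifies no s_k)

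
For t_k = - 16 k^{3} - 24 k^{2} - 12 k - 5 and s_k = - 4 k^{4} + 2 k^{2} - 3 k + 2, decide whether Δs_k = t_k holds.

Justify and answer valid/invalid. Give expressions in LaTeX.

valid (s_(k+1) − s_k reduces to t_k)

s_(k+1) = -3*k - 4*(k + 1)**4 + 2*(k + 1)**2 - 1
s_(k+1) − s_k = -16*k**3 - 24*k**2 - 12*k - 5
(s_(k+1) − s_k) − t_k = 0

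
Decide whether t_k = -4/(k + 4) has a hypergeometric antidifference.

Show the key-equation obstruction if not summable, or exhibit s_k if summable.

No; the coefficient equations for f are inconsistent.

Compute t_(k+1)/t_k: get (k + 4)/(k + 5).
A = k + 4, B = k + 5, C = 1.
Set up (k + 4)·f(k+1) − (k + 4)·f(k) − (1) = 0.
d = 0 from the (1,1,0) case.
Generic f = c0 gives residual -1; -1 = 0 cannot hold, so t_k is not Gosper-summable.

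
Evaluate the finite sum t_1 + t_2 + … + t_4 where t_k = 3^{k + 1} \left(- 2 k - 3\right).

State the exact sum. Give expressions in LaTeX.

Ratio r(k) = 3*(2*k + 5)/(2*k + 3).
Factor: A=3; B=1; C=k + 3/2.
Need (3)·f(k+1) − (1)·f(k) = k + 3/2.
deg f ≤ 1 (via 0,0,1).
A polynomial solution: f(k) = k/2.
Get s_k = R·t_k = -3**(k + 1)*k with R(k) = B(k−1)f(k)/C(k) = k/(2*k + 3).
Check: Δs_k = 3**(k + 1)*(-2*k - 3). ✓
Σ_(k=1)^(4) t_k = s_(5) − s_(1) = -3645 − (-9) = -3636.

Σ = -3636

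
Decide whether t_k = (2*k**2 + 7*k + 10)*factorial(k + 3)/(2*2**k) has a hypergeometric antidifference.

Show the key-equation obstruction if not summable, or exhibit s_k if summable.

Yes. s_k = (2*k + 1)*factorial(k + 3)/2**k.

t_(k+1)/t_k = (k + 4)*(7*k + 2*(k + 1)**2 + 17)/(2*(2*k**2 + 7*k + 10)).
Factor: A=k/2 + 2; B=1; C=k**2 + 7*k/2 + 5.
Need (k/2 + 2)·f(k+1) − (1)·f(k) = k**2 + 7*k/2 + 5.
From deg A=1, deg B=0, deg C=2: d=1.
Solve for f: f(k) = 2*k + 1 (degree 1 ≤ 1).
Get s_k = R·t_k = (2*k + 1)*factorial(k + 3)/2**k with R(k) = B(k−1)f(k)/C(k) = 2*(2*k + 1)/(2*k**2 + 7*k + 10).
Check: Δs_k = (2*k**2 + 7*k + 10)*factorial(k + 3)/(2*2**k). ✓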